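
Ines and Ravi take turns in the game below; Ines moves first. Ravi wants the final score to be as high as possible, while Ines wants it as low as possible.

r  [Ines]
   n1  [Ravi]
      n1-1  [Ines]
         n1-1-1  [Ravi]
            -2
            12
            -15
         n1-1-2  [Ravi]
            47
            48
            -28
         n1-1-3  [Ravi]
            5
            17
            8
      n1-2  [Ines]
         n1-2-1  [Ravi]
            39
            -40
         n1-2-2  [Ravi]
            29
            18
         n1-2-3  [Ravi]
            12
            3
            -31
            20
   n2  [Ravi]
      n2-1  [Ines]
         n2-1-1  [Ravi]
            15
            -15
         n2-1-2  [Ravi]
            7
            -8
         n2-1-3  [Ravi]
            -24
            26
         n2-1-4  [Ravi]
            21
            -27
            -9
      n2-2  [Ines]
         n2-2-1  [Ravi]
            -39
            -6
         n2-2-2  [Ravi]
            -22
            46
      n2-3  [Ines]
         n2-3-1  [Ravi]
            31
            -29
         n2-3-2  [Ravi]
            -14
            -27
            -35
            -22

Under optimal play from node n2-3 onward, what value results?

-14

n2-3-1 (Ravi): max(31, -29) = 31
n2-3-2 (Ravi): max(-14, -27, -35, -22) = -14
n2-3 (Ines): min(31, -14) = -14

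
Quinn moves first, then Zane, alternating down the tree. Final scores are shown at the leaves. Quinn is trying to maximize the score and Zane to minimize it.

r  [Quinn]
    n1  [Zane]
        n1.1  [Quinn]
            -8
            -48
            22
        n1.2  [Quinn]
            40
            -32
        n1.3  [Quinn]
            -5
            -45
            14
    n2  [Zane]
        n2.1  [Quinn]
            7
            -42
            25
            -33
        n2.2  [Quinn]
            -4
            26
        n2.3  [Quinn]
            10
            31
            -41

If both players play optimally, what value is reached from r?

n1.1 (Quinn): max(-8, -48, 22) = 22
n1.2 (Quinn): max(40, -32) = 40
n1.3 (Quinn): max(-5, -45, 14) = 14
n1 (Zane): min(22, 40, 14) = 14
n2.1 (Quinn): max(7, -42, 25, -33) = 25
n2.2 (Quinn): max(-4, 26) = 26
n2.3 (Quinn): max(10, 31, -41) = 31
n2 (Zane): min(25, 26, 31) = 25
r (Quinn): max(14, 25) = 25

25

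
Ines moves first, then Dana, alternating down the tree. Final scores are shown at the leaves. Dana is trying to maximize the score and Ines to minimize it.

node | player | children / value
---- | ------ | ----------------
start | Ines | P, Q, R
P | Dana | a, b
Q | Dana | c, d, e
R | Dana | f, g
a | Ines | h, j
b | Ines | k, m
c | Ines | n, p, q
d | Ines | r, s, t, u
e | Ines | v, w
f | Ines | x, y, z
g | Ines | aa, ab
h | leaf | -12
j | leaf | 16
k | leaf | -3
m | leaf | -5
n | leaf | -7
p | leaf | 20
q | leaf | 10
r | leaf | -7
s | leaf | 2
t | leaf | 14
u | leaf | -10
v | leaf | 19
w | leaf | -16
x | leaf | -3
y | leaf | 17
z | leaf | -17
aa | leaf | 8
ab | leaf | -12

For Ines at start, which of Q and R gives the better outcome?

c (Ines): min(-7, 20, 10) = -7
d (Ines): min(-7, 2, 14, -10) = -10
e (Ines): min(19, -16) = -16
Q (Dana): max(-7, -10, -16) = -7
f (Ines): min(-3, 17, -17) = -17
g (Ines): min(8, -12) = -12
R (Dana): max(-17, -12) = -12
Ines prefers the lower value; Q=-7, R=-12. R is better since -12 < -7.

R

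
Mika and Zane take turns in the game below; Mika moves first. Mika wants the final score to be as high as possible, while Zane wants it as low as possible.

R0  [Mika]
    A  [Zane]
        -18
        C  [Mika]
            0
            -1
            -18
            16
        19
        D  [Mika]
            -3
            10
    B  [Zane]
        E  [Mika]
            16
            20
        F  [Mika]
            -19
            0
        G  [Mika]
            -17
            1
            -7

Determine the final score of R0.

0

C (Mika): max(0, -1, -18, 16) = 16
D (Mika): max(-3, 10) = 10
A (Zane): min(-18, 16, 19, 10) = -18
E (Mika): max(16, 20) = 20
F (Mika): max(-19, 0) = 0
G (Mika): max(-17, 1, -7) = 1
B (Zane): min(20, 0, 1) = 0
R0 (Mika): max(-18, 0) = 0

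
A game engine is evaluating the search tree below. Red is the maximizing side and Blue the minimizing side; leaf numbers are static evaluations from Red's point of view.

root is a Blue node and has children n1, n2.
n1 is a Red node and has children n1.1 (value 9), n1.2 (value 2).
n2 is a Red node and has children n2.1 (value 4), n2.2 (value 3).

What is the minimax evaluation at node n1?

n1 (Red): max(9, 2) = 9

9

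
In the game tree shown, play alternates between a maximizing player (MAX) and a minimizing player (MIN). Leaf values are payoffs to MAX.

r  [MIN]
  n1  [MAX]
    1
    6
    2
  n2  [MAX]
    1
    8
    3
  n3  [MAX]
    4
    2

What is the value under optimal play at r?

4

n1 (MAX): max(1, 6, 2) = 6
n2 (MAX): max(1, 8, 3) = 8
n3 (MAX): max(4, 2) = 4
r (MIN): min(6, 8, 4) = 4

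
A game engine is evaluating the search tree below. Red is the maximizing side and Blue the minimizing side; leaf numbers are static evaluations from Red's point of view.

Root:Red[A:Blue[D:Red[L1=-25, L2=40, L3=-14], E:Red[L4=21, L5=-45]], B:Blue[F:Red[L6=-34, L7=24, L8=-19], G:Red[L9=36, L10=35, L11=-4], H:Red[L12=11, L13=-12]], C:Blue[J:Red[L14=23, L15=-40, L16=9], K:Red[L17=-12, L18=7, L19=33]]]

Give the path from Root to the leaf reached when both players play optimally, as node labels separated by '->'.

Root -> C -> J -> L14

D (Red): max(-25, 40, -14) = 40
E (Red): max(21, -45) = 21
A (Blue): min(40, 21) = 21
F (Red): max(-34, 24, -19) = 24
G (Red): max(36, 35, -4) = 36
H (Red): max(11, -12) = 11
B (Blue): min(24, 36, 11) = 11
J (Red): max(23, -40, 9) = 23
K (Red): max(-12, 7, 33) = 33
C (Blue): min(23, 33) = 23
Root (Red): max(21, 11, 23) = 23
At Root, Red picks C (highest: 23).
At C, Blue picks J (lowest: 23).
At J, Red picks L14 (highest: 23).
Terminal value 23.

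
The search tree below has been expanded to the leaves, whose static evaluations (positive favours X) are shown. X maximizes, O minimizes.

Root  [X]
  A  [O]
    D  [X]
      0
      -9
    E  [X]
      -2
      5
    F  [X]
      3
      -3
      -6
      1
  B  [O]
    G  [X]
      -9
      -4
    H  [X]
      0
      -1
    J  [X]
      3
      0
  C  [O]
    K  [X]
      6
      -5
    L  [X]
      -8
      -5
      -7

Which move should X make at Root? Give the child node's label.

A

D (X): max(0, -9) = 0
E (X): max(-2, 5) = 5
F (X): max(3, -3, -6, 1) = 3
A (O): min(0, 5, 3) = 0
G (X): max(-9, -4) = -4
H (X): max(0, -1) = 0
J (X): max(3, 0) = 3
B (O): min(-4, 0, 3) = -4
K (X): max(6, -5) = 6
L (X): max(-8, -5, -7) = -5
C (O): min(6, -5) = -5
Root (X): max(0, -4, -5) = 0
X at Root wants the highest of {A=0, B=-4, C=-5}, so chooses A.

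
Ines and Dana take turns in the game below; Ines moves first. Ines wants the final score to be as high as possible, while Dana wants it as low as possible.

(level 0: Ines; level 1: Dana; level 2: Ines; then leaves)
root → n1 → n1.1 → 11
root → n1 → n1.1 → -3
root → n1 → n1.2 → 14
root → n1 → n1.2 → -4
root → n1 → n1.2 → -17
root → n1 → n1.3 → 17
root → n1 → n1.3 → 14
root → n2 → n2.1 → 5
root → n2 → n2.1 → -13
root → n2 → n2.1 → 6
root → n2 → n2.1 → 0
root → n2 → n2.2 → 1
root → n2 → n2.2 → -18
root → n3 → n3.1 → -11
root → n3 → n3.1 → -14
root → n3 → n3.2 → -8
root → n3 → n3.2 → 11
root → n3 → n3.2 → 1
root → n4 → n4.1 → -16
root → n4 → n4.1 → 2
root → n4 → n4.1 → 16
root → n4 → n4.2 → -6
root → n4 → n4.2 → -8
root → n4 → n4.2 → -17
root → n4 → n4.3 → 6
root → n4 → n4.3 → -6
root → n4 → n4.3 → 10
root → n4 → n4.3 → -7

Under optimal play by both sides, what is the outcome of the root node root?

11

n1.1 (Ines): max(11, -3) = 11
n1.2 (Ines): max(14, -4, -17) = 14
n1.3 (Ines): max(17, 14) = 17
n1 (Dana): min(11, 14, 17) = 11
n2.1 (Ines): max(5, -13, 6, 0) = 6
n2.2 (Ines): max(1, -18) = 1
n2 (Dana): min(6, 1) = 1
n3.1 (Ines): max(-11, -14) = -11
n3.2 (Ines): max(-8, 11, 1) = 11
n3 (Dana): min(-11, 11) = -11
n4.1 (Ines): max(-16, 2, 16) = 16
n4.2 (Ines): max(-6, -8, -17) = -6
n4.3 (Ines): max(6, -6, 10, -7) = 10
n4 (Dana): min(16, -6, 10) = -6
root (Ines): max(11, 1, -11, -6) = 11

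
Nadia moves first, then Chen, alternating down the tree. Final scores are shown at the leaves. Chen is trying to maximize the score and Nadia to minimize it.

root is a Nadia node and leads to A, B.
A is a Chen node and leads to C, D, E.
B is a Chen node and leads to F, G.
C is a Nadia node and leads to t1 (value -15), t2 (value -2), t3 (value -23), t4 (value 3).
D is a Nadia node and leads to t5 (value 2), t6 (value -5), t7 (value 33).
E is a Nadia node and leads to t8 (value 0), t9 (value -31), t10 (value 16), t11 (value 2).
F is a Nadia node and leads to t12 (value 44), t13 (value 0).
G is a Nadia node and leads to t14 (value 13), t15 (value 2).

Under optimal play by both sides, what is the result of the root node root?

C (Nadia): min(-15, -2, -23, 3) = -23
D (Nadia): min(2, -5, 33) = -5
E (Nadia): min(0, -31, 16, 2) = -31
A (Chen): max(-23, -5, -31) = -5
F (Nadia): min(44, 0) = 0
G (Nadia): min(13, 2) = 2
B (Chen): max(0, 2) = 2
root (Nadia): min(-5, 2) = -5

-5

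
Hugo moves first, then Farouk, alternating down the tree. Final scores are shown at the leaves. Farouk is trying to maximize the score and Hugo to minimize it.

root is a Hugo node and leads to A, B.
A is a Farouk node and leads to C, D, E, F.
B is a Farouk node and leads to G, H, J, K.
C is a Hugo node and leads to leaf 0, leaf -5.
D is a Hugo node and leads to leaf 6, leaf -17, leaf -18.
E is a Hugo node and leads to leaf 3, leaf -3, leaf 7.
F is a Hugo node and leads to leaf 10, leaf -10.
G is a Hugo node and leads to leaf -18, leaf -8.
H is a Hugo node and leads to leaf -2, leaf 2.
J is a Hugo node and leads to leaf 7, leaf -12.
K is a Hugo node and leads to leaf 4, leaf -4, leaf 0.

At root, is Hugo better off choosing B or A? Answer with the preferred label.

G (Hugo): min(-18, -8) = -18
H (Hugo): min(-2, 2) = -2
J (Hugo): min(7, -12) = -12
K (Hugo): min(4, -4, 0) = -4
B (Farouk): max(-18, -2, -12, -4) = -2
C (Hugo): min(0, -5) = -5
D (Hugo): min(6, -17, -18) = -18
E (Hugo): min(3, -3, 7) = -3
F (Hugo): min(10, -10) = -10
A (Farouk): max(-5, -18, -3, -10) = -3
Hugo prefers the lower value; B=-2, A=-3. A is better since -3 < -2.

A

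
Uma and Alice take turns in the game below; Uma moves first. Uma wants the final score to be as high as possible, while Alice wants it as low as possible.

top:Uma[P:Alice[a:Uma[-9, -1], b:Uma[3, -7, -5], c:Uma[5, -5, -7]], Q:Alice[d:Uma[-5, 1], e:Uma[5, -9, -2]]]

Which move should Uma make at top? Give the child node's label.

Q

a (Uma): max(-9, -1) = -1
b (Uma): max(3, -7, -5) = 3
c (Uma): max(5, -5, -7) = 5
P (Alice): min(-1, 3, 5) = -1
d (Uma): max(-5, 1) = 1
e (Uma): max(5, -9, -2) = 5
Q (Alice): min(1, 5) = 1
top (Uma): max(-1, 1) = 1
Uma at top wants the highest of {P=-1, Q=1}, so chooses Q.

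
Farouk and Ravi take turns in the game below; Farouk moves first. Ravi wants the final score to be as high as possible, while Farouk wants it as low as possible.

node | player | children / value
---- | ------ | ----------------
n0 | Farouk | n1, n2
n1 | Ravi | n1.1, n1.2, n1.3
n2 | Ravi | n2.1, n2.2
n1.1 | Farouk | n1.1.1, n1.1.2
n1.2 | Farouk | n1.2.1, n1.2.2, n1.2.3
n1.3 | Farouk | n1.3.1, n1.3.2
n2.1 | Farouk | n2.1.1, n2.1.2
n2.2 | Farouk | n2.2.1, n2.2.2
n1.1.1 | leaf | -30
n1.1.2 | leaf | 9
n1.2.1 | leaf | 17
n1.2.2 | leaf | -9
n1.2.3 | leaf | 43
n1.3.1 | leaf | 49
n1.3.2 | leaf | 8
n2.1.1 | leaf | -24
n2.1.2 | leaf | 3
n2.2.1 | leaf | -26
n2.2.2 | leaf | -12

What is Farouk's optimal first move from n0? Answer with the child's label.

n2

n1.1 (Farouk): min(-30, 9) = -30
n1.2 (Farouk): min(17, -9, 43) = -9
n1.3 (Farouk): min(49, 8) = 8
n1 (Ravi): max(-30, -9, 8) = 8
n2.1 (Farouk): min(-24, 3) = -24
n2.2 (Farouk): min(-26, -12) = -26
n2 (Ravi): max(-24, -26) = -24
n0 (Farouk): min(8, -24) = -24
Farouk at n0 wants the lowest of {n1=8, n2=-24}, so chooses n2.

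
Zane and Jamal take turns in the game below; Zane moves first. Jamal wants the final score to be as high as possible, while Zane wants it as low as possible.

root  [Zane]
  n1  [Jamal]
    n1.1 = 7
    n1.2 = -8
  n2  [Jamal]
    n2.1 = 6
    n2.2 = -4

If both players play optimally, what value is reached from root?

6

n1 (Jamal): max(7, -8) = 7
n2 (Jamal): max(6, -4) = 6
root (Zane): min(7, 6) = 6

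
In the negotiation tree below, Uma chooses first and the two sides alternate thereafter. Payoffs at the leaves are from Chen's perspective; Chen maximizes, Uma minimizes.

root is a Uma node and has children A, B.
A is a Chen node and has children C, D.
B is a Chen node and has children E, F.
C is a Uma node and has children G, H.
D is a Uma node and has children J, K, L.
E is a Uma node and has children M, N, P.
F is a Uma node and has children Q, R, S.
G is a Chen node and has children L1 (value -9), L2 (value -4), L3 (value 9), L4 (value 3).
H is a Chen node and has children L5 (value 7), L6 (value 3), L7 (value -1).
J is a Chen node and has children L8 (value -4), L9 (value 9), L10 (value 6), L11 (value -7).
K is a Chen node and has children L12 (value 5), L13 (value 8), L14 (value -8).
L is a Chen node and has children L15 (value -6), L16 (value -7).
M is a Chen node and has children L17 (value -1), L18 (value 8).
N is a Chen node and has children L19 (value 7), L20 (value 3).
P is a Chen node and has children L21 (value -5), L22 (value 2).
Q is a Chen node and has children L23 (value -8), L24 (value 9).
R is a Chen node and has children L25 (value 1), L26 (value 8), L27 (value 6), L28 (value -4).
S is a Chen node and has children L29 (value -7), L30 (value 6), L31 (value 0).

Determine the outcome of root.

6

G (Chen): max(-9, -4, 9, 3) = 9
H (Chen): max(7, 3, -1) = 7
C (Uma): min(9, 7) = 7
J (Chen): max(-4, 9, 6, -7) = 9
K (Chen): max(5, 8, -8) = 8
L (Chen): max(-6, -7) = -6
D (Uma): min(9, 8, -6) = -6
A (Chen): max(7, -6) = 7
M (Chen): max(-1, 8) = 8
N (Chen): max(7, 3) = 7
P (Chen): max(-5, 2) = 2
E (Uma): min(8, 7, 2) = 2
Q (Chen): max(-8, 9) = 9
R (Chen): max(1, 8, 6, -4) = 8
S (Chen): max(-7, 6, 0) = 6
F (Uma): min(9, 8, 6) = 6
B (Chen): max(2, 6) = 6
root (Uma): min(7, 6) = 6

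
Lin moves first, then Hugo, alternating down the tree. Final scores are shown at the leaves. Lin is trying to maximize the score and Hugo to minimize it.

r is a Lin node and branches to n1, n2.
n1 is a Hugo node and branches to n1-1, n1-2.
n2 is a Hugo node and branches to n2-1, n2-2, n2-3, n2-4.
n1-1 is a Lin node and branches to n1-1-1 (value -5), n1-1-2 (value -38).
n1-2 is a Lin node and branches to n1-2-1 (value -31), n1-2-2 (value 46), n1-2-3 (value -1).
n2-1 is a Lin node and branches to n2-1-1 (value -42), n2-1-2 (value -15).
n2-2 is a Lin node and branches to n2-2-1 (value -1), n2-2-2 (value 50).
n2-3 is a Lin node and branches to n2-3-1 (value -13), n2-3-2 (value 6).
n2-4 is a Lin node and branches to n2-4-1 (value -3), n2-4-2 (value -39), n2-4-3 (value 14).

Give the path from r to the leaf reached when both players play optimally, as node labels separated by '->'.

r -> n1 -> n1-1 -> n1-1-1

n1-1 (Lin): max(-5, -38) = -5
n1-2 (Lin): max(-31, 46, -1) = 46
n1 (Hugo): min(-5, 46) = -5
n2-1 (Lin): max(-42, -15) = -15
n2-2 (Lin): max(-1, 50) = 50
n2-3 (Lin): max(-13, 6) = 6
n2-4 (Lin): max(-3, -39, 14) = 14
n2 (Hugo): min(-15, 50, 6, 14) = -15
r (Lin): max(-5, -15) = -5
At r, Lin picks n1 (highest: -5).
At n1, Hugo picks n1-1 (lowest: -5).
At n1-1, Lin picks n1-1-1 (highest: -5).
Terminal value -5.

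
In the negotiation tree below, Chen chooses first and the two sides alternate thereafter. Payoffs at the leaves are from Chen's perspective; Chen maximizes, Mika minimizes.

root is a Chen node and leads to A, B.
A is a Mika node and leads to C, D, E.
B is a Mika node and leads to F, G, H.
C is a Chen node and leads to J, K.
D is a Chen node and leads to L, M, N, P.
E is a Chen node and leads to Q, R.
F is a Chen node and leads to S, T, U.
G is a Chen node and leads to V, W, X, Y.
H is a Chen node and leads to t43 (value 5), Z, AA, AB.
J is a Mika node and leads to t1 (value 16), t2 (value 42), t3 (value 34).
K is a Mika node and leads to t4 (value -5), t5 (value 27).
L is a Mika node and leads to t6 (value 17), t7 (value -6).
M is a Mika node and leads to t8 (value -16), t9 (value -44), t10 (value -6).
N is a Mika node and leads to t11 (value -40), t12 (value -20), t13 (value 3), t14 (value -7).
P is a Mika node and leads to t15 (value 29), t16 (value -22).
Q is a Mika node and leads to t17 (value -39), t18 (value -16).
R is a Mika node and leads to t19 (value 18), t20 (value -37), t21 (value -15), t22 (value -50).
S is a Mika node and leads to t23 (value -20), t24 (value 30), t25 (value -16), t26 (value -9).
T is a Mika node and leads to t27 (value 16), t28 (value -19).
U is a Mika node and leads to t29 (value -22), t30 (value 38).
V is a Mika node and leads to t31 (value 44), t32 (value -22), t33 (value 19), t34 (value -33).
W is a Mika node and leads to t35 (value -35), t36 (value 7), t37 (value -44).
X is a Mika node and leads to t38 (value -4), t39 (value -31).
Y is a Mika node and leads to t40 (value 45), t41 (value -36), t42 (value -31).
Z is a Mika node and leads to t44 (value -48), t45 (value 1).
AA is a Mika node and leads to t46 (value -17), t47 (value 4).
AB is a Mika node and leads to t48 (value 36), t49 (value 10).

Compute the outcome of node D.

L (Mika): min(17, -6) = -6
M (Mika): min(-16, -44, -6) = -44
N (Mika): min(-40, -20, 3, -7) = -40
P (Mika): min(29, -22) = -22
D (Chen): max(-6, -44, -40, -22) = -6

-6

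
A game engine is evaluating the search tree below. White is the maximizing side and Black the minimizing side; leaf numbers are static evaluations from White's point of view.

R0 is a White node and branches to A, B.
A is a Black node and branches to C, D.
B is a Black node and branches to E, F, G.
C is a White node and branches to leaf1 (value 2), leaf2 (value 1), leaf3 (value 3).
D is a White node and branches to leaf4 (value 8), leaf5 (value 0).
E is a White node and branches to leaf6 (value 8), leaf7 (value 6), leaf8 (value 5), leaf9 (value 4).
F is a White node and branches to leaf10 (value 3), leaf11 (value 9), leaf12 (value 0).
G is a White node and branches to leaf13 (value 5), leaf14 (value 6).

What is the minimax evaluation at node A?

3

C (White): max(2, 1, 3) = 3
D (White): max(8, 0) = 8
A (Black): min(3, 8) = 3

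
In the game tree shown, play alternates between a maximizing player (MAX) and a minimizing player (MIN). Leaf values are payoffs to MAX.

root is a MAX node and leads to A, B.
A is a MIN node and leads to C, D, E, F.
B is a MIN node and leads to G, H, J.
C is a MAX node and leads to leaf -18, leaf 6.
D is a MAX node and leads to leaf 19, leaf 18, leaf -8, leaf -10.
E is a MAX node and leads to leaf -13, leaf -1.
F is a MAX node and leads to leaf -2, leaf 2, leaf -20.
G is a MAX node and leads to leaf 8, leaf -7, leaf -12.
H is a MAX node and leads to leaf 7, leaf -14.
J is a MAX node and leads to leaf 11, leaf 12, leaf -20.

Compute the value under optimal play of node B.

G (MAX): max(8, -7, -12) = 8
H (MAX): max(7, -14) = 7
J (MAX): max(11, 12, -20) = 12
B (MIN): min(8, 7, 12) = 7

7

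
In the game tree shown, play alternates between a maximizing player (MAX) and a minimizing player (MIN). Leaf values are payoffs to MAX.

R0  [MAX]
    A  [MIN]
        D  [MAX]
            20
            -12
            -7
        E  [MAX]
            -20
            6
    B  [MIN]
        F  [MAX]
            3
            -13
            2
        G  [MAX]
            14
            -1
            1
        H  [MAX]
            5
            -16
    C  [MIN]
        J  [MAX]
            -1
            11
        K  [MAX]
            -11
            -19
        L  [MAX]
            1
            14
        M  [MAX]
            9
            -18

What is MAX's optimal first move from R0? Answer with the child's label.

A

D (MAX): max(20, -12, -7) = 20
E (MAX): max(-20, 6) = 6
A (MIN): min(20, 6) = 6
F (MAX): max(3, -13, 2) = 3
G (MAX): max(14, -1, 1) = 14
H (MAX): max(5, -16) = 5
B (MIN): min(3, 14, 5) = 3
J (MAX): max(-1, 11) = 11
K (MAX): max(-11, -19) = -11
L (MAX): max(1, 14) = 14
M (MAX): max(9, -18) = 9
C (MIN): min(11, -11, 14, 9) = -11
R0 (MAX): max(6, 3, -11) = 6
MAX at R0 wants the highest of {A=6, B=3, C=-11}, so chooses A.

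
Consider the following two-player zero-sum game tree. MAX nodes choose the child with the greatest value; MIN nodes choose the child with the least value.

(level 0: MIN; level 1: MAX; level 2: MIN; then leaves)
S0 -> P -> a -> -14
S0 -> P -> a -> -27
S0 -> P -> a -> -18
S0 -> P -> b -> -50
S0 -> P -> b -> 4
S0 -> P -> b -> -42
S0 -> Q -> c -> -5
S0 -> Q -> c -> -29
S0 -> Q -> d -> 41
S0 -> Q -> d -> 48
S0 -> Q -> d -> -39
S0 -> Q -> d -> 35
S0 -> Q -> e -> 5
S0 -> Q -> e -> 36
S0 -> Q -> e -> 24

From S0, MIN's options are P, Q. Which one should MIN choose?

a (MIN): min(-14, -27, -18) = -27
b (MIN): min(-50, 4, -42) = -50
P (MAX): max(-27, -50) = -27
c (MIN): min(-5, -29) = -29
d (MIN): min(41, 48, -39, 35) = -39
e (MIN): min(5, 36, 24) = 5
Q (MAX): max(-29, -39, 5) = 5
S0 (MIN): min(-27, 5) = -27
MIN at S0 wants the lowest of {P=-27, Q=5}, so chooses P.

P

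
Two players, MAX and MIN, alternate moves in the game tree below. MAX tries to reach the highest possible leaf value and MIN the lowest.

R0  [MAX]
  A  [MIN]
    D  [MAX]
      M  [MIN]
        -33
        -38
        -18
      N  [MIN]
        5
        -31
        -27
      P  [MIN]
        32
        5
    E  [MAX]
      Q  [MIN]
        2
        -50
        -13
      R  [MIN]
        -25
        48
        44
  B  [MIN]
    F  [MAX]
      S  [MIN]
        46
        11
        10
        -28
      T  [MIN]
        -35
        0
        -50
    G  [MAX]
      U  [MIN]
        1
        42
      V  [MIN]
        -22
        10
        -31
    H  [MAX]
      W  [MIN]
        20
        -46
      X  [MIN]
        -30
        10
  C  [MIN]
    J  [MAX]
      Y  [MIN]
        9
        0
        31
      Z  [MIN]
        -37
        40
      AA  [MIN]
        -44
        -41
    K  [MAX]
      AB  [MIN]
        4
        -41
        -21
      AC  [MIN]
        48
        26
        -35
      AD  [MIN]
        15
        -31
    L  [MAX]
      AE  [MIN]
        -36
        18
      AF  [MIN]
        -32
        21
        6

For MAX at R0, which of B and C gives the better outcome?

B

S (MIN): min(46, 11, 10, -28) = -28
T (MIN): min(-35, 0, -50) = -50
F (MAX): max(-28, -50) = -28
U (MIN): min(1, 42) = 1
V (MIN): min(-22, 10, -31) = -31
G (MAX): max(1, -31) = 1
W (MIN): min(20, -46) = -46
X (MIN): min(-30, 10) = -30
H (MAX): max(-46, -30) = -30
B (MIN): min(-28, 1, -30) = -30
Y (MIN): min(9, 0, 31) = 0
Z (MIN): min(-37, 40) = -37
AA (MIN): min(-44, -41) = -44
J (MAX): max(0, -37, -44) = 0
AB (MIN): min(4, -41, -21) = -41
AC (MIN): min(48, 26, -35) = -35
AD (MIN): min(15, -31) = -31
K (MAX): max(-41, -35, -31) = -31
AE (MIN): min(-36, 18) = -36
AF (MIN): min(-32, 21, 6) = -32
L (MAX): max(-36, -32) = -32
C (MIN): min(0, -31, -32) = -32
MAX prefers the higher value; B=-30, C=-32. B is better since -30 > -32.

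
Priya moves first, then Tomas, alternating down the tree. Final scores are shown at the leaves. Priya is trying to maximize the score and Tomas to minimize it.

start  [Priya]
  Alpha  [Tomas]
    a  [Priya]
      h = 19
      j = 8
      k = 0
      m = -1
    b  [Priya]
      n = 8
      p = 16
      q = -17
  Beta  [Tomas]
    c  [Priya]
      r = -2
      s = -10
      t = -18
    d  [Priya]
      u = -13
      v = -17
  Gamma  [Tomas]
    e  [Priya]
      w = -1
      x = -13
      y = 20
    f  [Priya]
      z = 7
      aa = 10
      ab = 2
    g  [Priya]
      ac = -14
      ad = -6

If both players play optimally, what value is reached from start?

16

a (Priya): max(19, 8, 0, -1) = 19
b (Priya): max(8, 16, -17) = 16
Alpha (Tomas): min(19, 16) = 16
c (Priya): max(-2, -10, -18) = -2
d (Priya): max(-13, -17) = -13
Beta (Tomas): min(-2, -13) = -13
e (Priya): max(-1, -13, 20) = 20
f (Priya): max(7, 10, 2) = 10
g (Priya): max(-14, -6) = -6
Gamma (Tomas): min(20, 10, -6) = -6
start (Priya): max(16, -13, -6) = 16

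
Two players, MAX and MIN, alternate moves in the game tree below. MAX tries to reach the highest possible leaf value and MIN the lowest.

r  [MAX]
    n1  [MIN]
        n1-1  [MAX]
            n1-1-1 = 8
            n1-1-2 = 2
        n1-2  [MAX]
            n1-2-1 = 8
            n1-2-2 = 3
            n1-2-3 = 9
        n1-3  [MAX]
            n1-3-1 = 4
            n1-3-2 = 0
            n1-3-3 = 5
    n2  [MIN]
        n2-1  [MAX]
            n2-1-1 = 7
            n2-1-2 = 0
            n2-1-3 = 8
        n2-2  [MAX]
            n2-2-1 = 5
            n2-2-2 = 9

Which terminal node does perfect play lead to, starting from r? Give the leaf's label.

n2-1-3

n1-1 (MAX): max(8, 2) = 8
n1-2 (MAX): max(8, 3, 9) = 9
n1-3 (MAX): max(4, 0, 5) = 5
n1 (MIN): min(8, 9, 5) = 5
n2-1 (MAX): max(7, 0, 8) = 8
n2-2 (MAX): max(5, 9) = 9
n2 (MIN): min(8, 9) = 8
r (MAX): max(5, 8) = 8
At r, MAX picks n2 (highest: 8).
At n2, MIN picks n2-1 (lowest: 8).
At n2-1, MAX picks n2-1-3 (highest: 8).
Terminal value 8.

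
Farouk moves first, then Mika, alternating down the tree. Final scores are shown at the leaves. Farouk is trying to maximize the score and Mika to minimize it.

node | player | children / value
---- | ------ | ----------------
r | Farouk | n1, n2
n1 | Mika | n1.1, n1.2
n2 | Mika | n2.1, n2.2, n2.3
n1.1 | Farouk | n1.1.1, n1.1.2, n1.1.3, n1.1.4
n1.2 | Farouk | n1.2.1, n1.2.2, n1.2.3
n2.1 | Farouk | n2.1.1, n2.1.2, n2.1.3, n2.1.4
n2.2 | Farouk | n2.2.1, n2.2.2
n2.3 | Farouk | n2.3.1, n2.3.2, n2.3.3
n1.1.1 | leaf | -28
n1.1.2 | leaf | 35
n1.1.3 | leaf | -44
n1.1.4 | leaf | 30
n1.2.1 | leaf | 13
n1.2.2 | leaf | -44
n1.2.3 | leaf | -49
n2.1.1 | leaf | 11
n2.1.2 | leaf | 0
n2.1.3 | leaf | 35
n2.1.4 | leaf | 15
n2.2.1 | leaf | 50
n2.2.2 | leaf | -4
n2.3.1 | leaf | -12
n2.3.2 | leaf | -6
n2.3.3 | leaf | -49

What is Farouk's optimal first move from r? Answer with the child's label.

n1.1 (Farouk): max(-28, 35, -44, 30) = 35
n1.2 (Farouk): max(13, -44, -49) = 13
n1 (Mika): min(35, 13) = 13
n2.1 (Farouk): max(11, 0, 35, 15) = 35
n2.2 (Farouk): max(50, -4) = 50
n2.3 (Farouk): max(-12, -6, -49) = -6
n2 (Mika): min(35, 50, -6) = -6
r (Farouk): max(13, -6) = 13
Farouk at r wants the highest of {n1=13, n2=-6}, so chooses n1.

n1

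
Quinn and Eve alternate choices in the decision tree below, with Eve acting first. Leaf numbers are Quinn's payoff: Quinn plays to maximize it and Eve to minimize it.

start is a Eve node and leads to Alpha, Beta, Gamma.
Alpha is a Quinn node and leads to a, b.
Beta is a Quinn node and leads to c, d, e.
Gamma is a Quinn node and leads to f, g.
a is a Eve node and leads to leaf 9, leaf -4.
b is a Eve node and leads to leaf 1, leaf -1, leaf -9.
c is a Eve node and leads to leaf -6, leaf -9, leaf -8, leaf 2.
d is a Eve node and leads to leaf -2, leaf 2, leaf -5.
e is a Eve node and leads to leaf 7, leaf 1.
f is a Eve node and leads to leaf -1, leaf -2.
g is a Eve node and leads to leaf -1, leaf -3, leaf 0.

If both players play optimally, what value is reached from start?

a (Eve): min(9, -4) = -4
b (Eve): min(1, -1, -9) = -9
Alpha (Quinn): max(-4, -9) = -4
c (Eve): min(-6, -9, -8, 2) = -9
d (Eve): min(-2, 2, -5) = -5
e (Eve): min(7, 1) = 1
Beta (Quinn): max(-9, -5, 1) = 1
f (Eve): min(-1, -2) = -2
g (Eve): min(-1, -3, 0) = -3
Gamma (Quinn): max(-2, -3) = -2
start (Eve): min(-4, 1, -2) = -4

-4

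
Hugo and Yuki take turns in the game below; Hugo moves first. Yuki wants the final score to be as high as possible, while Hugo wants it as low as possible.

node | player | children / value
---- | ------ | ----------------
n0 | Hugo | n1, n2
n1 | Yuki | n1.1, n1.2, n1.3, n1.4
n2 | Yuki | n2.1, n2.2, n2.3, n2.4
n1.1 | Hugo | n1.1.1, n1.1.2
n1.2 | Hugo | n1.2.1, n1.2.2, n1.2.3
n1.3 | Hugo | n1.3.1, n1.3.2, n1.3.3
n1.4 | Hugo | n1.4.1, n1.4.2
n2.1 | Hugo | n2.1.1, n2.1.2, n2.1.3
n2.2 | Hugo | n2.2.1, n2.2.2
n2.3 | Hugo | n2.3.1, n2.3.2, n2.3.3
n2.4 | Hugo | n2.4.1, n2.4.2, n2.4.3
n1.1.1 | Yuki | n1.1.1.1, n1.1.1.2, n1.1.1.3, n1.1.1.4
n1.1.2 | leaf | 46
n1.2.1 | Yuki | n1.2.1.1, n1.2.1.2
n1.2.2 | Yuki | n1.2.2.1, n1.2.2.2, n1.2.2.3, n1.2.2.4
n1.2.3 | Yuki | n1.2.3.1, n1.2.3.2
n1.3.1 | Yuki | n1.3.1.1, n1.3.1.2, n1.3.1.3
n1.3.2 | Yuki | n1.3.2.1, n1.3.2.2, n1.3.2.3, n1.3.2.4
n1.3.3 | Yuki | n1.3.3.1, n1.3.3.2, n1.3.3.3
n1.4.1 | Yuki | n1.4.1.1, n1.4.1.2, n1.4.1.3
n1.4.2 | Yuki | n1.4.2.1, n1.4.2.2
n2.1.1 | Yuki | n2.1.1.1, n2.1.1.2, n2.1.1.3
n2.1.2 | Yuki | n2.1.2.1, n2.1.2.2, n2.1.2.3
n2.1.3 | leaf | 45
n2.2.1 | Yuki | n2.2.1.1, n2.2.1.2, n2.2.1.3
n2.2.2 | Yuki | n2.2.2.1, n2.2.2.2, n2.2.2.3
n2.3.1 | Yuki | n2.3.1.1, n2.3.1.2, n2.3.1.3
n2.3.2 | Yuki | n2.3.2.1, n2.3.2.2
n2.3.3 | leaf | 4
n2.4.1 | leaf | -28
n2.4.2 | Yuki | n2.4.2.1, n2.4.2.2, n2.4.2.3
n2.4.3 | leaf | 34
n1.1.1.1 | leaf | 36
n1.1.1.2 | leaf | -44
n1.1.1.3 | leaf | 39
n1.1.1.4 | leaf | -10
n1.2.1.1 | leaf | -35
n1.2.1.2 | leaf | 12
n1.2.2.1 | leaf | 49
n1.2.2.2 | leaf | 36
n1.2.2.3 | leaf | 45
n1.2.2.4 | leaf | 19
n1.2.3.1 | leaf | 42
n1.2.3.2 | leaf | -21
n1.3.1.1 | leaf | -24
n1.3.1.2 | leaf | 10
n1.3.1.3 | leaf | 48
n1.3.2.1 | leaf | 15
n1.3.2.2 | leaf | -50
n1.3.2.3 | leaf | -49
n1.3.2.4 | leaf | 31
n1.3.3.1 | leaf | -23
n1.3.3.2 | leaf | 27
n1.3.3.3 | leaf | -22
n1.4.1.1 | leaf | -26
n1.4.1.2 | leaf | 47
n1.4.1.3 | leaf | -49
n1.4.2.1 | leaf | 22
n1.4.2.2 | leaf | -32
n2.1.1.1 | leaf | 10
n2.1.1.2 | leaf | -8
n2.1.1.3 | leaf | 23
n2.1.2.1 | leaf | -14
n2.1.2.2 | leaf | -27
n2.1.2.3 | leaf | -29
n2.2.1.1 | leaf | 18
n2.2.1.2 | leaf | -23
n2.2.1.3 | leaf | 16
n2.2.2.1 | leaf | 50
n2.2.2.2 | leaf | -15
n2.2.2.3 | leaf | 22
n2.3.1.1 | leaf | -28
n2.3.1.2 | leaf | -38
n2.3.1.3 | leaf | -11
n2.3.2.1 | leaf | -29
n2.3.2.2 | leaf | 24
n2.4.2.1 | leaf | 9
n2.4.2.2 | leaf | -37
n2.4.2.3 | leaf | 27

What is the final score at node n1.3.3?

n1.3.3 (Yuki): max(-23, 27, -22) = 27

27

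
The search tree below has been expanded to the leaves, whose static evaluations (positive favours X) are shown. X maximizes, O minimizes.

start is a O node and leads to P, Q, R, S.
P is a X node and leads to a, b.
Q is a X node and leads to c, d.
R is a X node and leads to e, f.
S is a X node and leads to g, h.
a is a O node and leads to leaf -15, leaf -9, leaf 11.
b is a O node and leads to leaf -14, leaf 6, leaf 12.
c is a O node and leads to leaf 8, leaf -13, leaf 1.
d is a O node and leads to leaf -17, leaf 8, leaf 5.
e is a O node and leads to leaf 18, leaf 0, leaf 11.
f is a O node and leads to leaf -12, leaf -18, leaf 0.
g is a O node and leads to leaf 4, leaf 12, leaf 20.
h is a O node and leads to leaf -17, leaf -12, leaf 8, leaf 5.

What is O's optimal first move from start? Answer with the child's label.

P

a (O): min(-15, -9, 11) = -15
b (O): min(-14, 6, 12) = -14
P (X): max(-15, -14) = -14
c (O): min(8, -13, 1) = -13
d (O): min(-17, 8, 5) = -17
Q (X): max(-13, -17) = -13
e (O): min(18, 0, 11) = 0
f (O): min(-12, -18, 0) = -18
R (X): max(0, -18) = 0
g (O): min(4, 12, 20) = 4
h (O): min(-17, -12, 8, 5) = -17
S (X): max(4, -17) = 4
start (O): min(-14, -13, 0, 4) = -14
O at start wants the lowest of {P=-14, Q=-13, R=0, S=4}, so chooses P.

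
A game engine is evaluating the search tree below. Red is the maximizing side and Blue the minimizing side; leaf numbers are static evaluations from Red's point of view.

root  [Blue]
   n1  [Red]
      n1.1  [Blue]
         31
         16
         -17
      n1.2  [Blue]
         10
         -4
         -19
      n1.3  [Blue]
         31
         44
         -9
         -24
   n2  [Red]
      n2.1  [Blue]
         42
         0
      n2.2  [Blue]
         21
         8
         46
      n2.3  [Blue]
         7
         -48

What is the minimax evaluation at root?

n1.1 (Blue): min(31, 16, -17) = -17
n1.2 (Blue): min(10, -4, -19) = -19
n1.3 (Blue): min(31, 44, -9, -24) = -24
n1 (Red): max(-17, -19, -24) = -17
n2.1 (Blue): min(42, 0) = 0
n2.2 (Blue): min(21, 8, 46) = 8
n2.3 (Blue): min(7, -48) = -48
n2 (Red): max(0, 8, -48) = 8
root (Blue): min(-17, 8) = -17

-17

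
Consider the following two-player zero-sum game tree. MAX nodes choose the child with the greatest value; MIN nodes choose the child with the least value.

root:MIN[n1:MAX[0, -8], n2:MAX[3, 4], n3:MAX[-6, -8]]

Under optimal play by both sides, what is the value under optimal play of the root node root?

n1 (MAX): max(0, -8) = 0
n2 (MAX): max(3, 4) = 4
n3 (MAX): max(-6, -8) = -6
root (MIN): min(0, 4, -6) = -6

-6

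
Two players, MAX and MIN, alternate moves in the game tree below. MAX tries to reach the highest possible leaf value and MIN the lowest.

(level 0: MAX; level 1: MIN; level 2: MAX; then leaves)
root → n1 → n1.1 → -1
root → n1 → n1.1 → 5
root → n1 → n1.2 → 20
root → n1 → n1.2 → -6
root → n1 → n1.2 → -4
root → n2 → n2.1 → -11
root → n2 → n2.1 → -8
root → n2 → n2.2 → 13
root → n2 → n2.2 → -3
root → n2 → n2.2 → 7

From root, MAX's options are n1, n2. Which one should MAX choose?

n1.1 (MAX): max(-1, 5) = 5
n1.2 (MAX): max(20, -6, -4) = 20
n1 (MIN): min(5, 20) = 5
n2.1 (MAX): max(-11, -8) = -8
n2.2 (MAX): max(13, -3, 7) = 13
n2 (MIN): min(-8, 13) = -8
root (MAX): max(5, -8) = 5
MAX at root wants the highest of {n1=5, n2=-8}, so chooses n1.

n1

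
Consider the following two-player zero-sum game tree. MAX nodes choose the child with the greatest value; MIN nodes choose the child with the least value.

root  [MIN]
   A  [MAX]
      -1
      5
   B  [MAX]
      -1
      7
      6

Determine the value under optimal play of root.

A (MAX): max(-1, 5) = 5
B (MAX): max(-1, 7, 6) = 7
root (MIN): min(5, 7) = 5

5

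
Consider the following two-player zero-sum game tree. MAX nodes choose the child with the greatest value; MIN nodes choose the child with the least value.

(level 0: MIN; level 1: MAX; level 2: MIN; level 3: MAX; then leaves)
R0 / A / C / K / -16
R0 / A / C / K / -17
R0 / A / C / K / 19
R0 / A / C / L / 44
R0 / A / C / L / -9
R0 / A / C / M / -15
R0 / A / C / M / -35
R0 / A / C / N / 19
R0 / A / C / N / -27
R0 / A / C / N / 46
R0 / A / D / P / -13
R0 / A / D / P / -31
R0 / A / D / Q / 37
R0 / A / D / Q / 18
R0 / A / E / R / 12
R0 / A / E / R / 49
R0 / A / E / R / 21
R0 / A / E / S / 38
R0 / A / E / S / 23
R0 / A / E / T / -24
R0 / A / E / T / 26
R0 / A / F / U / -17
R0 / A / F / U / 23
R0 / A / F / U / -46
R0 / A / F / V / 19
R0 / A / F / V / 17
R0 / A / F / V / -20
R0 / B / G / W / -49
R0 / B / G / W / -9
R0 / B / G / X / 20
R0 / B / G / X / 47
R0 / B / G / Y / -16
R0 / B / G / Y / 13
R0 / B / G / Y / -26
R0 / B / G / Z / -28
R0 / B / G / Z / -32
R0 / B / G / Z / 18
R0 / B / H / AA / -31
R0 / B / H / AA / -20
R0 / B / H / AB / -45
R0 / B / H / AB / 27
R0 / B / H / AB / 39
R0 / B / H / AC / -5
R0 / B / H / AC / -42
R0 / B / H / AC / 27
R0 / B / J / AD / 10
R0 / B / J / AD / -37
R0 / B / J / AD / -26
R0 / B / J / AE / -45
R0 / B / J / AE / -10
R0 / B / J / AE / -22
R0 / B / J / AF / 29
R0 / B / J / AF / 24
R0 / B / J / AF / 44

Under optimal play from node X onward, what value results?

47

X (MAX): max(20, 47) = 47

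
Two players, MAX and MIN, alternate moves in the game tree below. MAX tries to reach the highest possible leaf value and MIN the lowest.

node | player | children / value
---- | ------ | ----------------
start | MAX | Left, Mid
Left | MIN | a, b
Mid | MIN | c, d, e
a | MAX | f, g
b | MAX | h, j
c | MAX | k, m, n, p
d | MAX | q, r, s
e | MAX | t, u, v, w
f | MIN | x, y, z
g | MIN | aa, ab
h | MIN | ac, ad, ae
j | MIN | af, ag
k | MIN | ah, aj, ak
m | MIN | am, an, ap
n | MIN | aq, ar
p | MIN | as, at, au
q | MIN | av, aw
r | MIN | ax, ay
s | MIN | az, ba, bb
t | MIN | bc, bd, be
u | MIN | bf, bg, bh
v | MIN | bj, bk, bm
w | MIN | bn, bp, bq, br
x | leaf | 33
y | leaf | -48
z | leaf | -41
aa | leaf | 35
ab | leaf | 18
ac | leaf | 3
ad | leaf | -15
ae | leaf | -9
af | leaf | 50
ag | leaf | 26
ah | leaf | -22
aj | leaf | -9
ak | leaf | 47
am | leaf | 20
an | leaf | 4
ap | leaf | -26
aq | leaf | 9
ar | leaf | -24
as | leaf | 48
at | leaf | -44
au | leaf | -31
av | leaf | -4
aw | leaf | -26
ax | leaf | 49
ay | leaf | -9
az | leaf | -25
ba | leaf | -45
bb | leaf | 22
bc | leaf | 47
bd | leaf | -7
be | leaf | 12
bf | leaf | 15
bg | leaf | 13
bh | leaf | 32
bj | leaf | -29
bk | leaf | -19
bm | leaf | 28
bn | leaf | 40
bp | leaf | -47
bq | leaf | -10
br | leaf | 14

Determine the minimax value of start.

18

f (MIN): min(33, -48, -41) = -48
g (MIN): min(35, 18) = 18
a (MAX): max(-48, 18) = 18
h (MIN): min(3, -15, -9) = -15
j (MIN): min(50, 26) = 26
b (MAX): max(-15, 26) = 26
Left (MIN): min(18, 26) = 18
k (MIN): min(-22, -9, 47) = -22
m (MIN): min(20, 4, -26) = -26
n (MIN): min(9, -24) = -24
p (MIN): min(48, -44, -31) = -44
c (MAX): max(-22, -26, -24, -44) = -22
q (MIN): min(-4, -26) = -26
r (MIN): min(49, -9) = -9
s (MIN): min(-25, -45, 22) = -45
d (MAX): max(-26, -9, -45) = -9
t (MIN): min(47, -7, 12) = -7
u (MIN): min(15, 13, 32) = 13
v (MIN): min(-29, -19, 28) = -29
w (MIN): min(40, -47, -10, 14) = -47
e (MAX): max(-7, 13, -29, -47) = 13
Mid (MIN): min(-22, -9, 13) = -22
start (MAX): max(18, -22) = 18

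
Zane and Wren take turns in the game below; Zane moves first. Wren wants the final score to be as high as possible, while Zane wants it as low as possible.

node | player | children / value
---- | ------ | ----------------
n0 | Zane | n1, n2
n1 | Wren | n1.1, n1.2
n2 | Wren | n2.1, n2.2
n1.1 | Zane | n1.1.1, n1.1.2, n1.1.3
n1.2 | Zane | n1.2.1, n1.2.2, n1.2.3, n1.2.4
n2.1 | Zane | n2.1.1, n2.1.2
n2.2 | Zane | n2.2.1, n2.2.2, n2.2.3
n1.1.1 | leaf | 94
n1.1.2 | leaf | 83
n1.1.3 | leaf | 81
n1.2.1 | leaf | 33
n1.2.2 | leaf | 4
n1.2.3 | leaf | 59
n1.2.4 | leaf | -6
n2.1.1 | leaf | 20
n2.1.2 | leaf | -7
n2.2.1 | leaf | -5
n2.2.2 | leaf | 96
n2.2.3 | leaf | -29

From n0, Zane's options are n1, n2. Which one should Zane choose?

n1.1 (Zane): min(94, 83, 81) = 81
n1.2 (Zane): min(33, 4, 59, -6) = -6
n1 (Wren): max(81, -6) = 81
n2.1 (Zane): min(20, -7) = -7
n2.2 (Zane): min(-5, 96, -29) = -29
n2 (Wren): max(-7, -29) = -7
n0 (Zane): min(81, -7) = -7
Zane at n0 wants the lowest of {n1=81, n2=-7}, so chooses n2.

n2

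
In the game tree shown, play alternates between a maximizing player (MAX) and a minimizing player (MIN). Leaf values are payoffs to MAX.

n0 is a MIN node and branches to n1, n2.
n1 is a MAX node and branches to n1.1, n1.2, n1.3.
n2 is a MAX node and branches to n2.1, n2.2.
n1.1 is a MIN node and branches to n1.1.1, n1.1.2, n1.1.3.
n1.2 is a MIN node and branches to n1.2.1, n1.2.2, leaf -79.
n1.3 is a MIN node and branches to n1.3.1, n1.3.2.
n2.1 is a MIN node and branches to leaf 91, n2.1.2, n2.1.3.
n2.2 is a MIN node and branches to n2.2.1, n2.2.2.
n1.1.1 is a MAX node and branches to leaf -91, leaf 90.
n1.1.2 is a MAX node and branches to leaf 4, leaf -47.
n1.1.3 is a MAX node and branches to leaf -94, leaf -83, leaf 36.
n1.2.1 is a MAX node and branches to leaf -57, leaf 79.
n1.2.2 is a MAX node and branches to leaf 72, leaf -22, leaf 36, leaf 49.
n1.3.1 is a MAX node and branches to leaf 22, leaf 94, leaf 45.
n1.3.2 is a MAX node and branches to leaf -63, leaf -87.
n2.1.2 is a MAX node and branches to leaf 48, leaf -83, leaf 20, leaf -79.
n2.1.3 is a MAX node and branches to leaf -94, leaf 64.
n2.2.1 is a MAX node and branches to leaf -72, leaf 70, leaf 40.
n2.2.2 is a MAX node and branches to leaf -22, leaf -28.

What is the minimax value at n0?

4

n1.1.1 (MAX): max(-91, 90) = 90
n1.1.2 (MAX): max(4, -47) = 4
n1.1.3 (MAX): max(-94, -83, 36) = 36
n1.1 (MIN): min(90, 4, 36) = 4
n1.2.1 (MAX): max(-57, 79) = 79
n1.2.2 (MAX): max(72, -22, 36, 49) = 72
n1.2 (MIN): min(79, 72, -79) = -79
n1.3.1 (MAX): max(22, 94, 45) = 94
n1.3.2 (MAX): max(-63, -87) = -63
n1.3 (MIN): min(94, -63) = -63
n1 (MAX): max(4, -79, -63) = 4
n2.1.2 (MAX): max(48, -83, 20, -79) = 48
n2.1.3 (MAX): max(-94, 64) = 64
n2.1 (MIN): min(91, 48, 64) = 48
n2.2.1 (MAX): max(-72, 70, 40) = 70
n2.2.2 (MAX): max(-22, -28) = -22
n2.2 (MIN): min(70, -22) = -22
n2 (MAX): max(48, -22) = 48
n0 (MIN): min(4, 48) = 4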